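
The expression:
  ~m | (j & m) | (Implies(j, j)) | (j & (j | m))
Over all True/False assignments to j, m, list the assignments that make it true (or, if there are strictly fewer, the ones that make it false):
is always true.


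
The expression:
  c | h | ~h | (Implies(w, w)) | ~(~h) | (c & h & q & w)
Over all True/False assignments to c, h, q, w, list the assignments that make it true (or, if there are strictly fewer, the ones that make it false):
is always true.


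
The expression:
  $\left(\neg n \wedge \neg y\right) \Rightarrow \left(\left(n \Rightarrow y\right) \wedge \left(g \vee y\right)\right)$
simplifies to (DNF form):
$g \vee n \vee y$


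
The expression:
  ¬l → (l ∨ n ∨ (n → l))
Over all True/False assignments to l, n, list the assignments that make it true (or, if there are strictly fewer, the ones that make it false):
is always true.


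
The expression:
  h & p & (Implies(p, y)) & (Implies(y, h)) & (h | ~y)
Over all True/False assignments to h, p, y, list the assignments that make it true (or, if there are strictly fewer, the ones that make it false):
is true only for:
  h=True, p=True, y=True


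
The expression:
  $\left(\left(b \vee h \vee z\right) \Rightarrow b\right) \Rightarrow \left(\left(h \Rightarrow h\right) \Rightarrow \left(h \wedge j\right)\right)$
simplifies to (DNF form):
$\left(h \wedge j\right) \vee \left(h \wedge \neg b\right) \vee \left(z \wedge \neg b\right)$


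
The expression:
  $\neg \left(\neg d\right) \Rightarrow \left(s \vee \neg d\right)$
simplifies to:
$s \vee \neg d$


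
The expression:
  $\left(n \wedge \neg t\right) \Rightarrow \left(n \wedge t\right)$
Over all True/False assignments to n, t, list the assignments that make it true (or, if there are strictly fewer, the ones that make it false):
is false only for:
  n=True, t=False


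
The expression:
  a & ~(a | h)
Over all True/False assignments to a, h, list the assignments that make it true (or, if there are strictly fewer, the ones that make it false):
is never true.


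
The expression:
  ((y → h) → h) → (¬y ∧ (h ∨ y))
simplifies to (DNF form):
¬y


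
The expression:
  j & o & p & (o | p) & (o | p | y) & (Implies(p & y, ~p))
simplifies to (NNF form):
j & o & p & ~y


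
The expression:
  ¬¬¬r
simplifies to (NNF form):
¬r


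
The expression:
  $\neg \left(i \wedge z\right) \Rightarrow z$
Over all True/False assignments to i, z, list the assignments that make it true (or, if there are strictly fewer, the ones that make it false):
is true only for:
  i=False, z=True;
  i=True, z=True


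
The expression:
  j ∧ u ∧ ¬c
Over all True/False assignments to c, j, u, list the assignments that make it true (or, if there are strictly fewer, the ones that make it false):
is true only for:
  c=False, j=True, u=True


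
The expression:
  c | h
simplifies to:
c | h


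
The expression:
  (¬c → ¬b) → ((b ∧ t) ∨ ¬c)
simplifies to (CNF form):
(b ∨ ¬c) ∧ (t ∨ ¬c)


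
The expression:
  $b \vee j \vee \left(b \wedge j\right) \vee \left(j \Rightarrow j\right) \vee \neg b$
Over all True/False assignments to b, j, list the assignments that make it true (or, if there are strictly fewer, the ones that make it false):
is always true.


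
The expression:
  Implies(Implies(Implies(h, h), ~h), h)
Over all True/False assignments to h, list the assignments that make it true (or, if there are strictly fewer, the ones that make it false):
is true only for:
  h=True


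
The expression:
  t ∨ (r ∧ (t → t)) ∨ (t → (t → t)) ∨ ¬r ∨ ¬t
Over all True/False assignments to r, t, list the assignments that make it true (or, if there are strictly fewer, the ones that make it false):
is always true.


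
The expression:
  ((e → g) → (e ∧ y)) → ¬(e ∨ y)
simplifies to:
(g ∧ ¬y) ∨ ¬e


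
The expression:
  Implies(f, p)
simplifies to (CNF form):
p | ~f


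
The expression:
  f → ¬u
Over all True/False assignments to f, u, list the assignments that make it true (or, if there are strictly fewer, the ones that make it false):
is false only for:
  f=True, u=True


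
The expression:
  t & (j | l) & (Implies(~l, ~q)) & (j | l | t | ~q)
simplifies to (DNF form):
(l & t) | (j & t & ~q)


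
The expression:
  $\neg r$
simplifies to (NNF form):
$\neg r$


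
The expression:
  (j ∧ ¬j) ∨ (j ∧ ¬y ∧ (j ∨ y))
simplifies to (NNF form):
j ∧ ¬y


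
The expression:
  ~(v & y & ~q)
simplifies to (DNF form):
q | ~v | ~y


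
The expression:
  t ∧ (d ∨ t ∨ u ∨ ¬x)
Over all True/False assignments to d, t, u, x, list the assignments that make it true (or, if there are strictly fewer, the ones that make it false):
is true only for:
  d=False, t=True, u=False, x=False;
  d=False, t=True, u=False, x=True;
  d=False, t=True, u=True, x=False;
  d=False, t=True, u=True, x=True;
  d=True, t=True, u=False, x=False;
  d=True, t=True, u=False, x=True;
  d=True, t=True, u=True, x=False;
  d=True, t=True, u=True, x=True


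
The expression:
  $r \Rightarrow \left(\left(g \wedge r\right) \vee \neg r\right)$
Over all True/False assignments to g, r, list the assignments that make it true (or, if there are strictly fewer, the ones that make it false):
is false only for:
  g=False, r=True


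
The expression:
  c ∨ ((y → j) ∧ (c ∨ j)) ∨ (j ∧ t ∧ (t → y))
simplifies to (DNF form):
c ∨ j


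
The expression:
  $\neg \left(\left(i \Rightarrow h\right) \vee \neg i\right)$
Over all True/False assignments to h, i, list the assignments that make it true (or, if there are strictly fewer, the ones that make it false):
is true only for:
  h=False, i=True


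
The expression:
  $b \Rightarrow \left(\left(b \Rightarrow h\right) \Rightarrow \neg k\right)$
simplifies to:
$\neg b \vee \neg h \vee \neg k$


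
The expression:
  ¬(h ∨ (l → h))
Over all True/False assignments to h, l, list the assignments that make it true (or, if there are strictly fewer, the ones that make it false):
is true only for:
  h=False, l=True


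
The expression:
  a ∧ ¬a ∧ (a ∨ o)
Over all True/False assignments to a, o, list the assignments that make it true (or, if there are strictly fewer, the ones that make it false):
is never true.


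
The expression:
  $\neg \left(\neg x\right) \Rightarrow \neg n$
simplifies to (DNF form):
$\neg n \vee \neg x$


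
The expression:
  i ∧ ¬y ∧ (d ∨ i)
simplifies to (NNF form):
i ∧ ¬y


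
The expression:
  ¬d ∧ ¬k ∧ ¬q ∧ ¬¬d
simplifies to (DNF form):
False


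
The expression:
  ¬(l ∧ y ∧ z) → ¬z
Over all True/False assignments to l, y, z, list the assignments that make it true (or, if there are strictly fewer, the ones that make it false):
is false only for:
  l=False, y=False, z=True;
  l=False, y=True, z=True;
  l=True, y=False, z=True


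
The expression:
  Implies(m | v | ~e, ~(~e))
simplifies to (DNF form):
e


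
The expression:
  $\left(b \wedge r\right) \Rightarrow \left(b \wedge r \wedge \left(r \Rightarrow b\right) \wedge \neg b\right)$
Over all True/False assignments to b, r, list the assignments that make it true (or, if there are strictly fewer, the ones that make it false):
is false only for:
  b=True, r=True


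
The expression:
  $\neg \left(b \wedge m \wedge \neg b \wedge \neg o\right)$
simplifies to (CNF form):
$\text{True}$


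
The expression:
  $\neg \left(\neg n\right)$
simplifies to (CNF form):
$n$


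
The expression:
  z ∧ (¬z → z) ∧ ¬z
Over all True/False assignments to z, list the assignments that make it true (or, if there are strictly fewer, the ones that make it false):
is never true.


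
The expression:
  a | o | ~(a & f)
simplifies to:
True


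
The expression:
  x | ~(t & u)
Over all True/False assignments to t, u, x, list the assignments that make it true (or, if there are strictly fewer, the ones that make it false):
is false only for:
  t=True, u=True, x=False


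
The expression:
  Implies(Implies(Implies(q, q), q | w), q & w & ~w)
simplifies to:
~q & ~w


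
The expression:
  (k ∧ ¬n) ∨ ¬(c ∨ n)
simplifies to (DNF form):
(k ∧ ¬n) ∨ (¬c ∧ ¬n)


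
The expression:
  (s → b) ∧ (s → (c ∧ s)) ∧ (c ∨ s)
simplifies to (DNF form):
(b ∧ c) ∨ (c ∧ ¬s)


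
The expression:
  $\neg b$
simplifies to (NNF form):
$\neg b$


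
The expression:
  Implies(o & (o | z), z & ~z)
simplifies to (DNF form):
~o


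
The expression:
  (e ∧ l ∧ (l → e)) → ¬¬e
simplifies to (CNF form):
True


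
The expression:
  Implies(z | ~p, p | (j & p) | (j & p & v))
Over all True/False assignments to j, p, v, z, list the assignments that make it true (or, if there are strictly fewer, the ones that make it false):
is true only for:
  j=False, p=True, v=False, z=False;
  j=False, p=True, v=False, z=True;
  j=False, p=True, v=True, z=False;
  j=False, p=True, v=True, z=True;
  j=True, p=True, v=False, z=False;
  j=True, p=True, v=False, z=True;
  j=True, p=True, v=True, z=False;
  j=True, p=True, v=True, z=True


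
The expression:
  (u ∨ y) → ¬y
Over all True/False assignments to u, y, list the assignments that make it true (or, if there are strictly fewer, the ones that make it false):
is true only for:
  u=False, y=False;
  u=True, y=False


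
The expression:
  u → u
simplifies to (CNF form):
True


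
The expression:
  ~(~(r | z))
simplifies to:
r | z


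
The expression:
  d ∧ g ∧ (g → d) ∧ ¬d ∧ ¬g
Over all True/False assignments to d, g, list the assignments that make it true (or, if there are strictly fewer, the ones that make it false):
is never true.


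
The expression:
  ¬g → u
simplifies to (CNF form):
g ∨ u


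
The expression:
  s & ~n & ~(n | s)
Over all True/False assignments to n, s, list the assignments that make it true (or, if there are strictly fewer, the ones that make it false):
is never true.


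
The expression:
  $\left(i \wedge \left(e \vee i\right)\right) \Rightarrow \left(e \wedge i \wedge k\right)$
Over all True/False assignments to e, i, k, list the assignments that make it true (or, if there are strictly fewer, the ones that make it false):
is false only for:
  e=False, i=True, k=False;
  e=False, i=True, k=True;
  e=True, i=True, k=False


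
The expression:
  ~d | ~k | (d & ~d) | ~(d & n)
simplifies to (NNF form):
~d | ~k | ~n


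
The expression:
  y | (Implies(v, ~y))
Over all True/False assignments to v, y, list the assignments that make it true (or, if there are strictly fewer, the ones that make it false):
is always true.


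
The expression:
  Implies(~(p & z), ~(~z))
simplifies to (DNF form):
z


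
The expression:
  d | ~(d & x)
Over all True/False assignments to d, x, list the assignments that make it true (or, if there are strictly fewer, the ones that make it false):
is always true.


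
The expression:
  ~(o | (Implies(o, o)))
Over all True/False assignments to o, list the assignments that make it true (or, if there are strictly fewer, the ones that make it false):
is never true.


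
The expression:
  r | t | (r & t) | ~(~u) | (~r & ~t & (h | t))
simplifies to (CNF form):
h | r | t | u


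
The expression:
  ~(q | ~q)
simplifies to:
False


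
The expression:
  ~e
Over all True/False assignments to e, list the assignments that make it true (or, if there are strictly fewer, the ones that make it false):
is true only for:
  e=False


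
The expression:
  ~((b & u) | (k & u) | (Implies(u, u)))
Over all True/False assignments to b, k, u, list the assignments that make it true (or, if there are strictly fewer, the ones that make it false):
is never true.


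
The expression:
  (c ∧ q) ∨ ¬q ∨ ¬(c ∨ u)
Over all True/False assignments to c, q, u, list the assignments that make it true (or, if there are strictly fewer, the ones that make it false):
is false only for:
  c=False, q=True, u=True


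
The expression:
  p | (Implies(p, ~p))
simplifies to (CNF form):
True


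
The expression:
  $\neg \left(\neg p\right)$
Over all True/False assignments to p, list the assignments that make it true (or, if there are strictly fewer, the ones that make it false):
is true only for:
  p=True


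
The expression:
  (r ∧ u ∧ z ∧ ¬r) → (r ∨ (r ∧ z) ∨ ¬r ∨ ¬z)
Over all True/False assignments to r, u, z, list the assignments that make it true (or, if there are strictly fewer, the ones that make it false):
is always true.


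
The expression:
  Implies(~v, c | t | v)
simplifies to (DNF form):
c | t | v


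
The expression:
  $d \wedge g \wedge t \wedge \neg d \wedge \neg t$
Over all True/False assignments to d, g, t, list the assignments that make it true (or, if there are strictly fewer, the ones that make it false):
is never true.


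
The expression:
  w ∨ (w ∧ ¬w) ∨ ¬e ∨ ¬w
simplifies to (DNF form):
True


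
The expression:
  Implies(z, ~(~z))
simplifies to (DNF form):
True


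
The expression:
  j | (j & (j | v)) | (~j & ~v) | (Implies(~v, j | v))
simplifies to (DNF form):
True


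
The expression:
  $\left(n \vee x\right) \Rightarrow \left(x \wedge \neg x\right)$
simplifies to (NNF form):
$\neg n \wedge \neg x$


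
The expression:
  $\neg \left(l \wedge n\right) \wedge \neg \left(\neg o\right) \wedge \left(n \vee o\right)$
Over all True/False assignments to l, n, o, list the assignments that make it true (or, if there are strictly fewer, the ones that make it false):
is true only for:
  l=False, n=False, o=True;
  l=False, n=True, o=True;
  l=True, n=False, o=True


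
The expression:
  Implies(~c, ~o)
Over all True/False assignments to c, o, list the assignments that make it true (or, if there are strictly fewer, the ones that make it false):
is false only for:
  c=False, o=True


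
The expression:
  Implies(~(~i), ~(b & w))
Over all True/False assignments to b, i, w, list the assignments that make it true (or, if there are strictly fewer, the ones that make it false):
is false only for:
  b=True, i=True, w=True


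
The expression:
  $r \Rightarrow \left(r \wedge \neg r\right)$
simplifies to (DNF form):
$\neg r$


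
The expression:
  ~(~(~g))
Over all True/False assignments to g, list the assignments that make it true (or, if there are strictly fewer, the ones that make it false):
is true only for:
  g=False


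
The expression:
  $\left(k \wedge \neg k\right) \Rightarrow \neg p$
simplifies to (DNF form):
$\text{True}$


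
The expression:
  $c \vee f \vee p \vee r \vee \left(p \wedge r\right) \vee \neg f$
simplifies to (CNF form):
$\text{True}$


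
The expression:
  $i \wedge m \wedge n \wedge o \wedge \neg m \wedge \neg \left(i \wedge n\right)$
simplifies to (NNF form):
$\text{False}$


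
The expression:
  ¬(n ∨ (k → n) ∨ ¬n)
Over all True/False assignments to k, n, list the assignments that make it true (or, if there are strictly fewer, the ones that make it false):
is never true.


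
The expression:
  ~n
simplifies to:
~n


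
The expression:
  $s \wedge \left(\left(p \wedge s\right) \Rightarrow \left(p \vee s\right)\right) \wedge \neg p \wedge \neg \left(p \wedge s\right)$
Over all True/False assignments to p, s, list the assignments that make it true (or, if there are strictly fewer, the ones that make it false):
is true only for:
  p=False, s=True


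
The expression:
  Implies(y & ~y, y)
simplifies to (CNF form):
True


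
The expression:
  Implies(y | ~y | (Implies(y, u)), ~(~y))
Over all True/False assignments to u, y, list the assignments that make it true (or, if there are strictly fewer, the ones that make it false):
is true only for:
  u=False, y=True;
  u=True, y=True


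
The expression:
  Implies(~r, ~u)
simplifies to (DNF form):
r | ~u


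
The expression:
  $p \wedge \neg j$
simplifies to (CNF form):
$p \wedge \neg j$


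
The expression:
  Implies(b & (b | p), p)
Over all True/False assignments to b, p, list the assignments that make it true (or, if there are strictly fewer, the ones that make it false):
is false only for:
  b=True, p=False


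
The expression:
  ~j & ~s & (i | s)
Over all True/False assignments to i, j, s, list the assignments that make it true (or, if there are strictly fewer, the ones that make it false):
is true only for:
  i=True, j=False, s=False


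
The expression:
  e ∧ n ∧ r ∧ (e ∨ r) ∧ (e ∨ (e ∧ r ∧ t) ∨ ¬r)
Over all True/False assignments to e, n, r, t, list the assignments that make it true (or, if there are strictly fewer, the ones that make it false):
is true only for:
  e=True, n=True, r=True, t=False;
  e=True, n=True, r=True, t=True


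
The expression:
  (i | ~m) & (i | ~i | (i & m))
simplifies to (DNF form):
i | ~m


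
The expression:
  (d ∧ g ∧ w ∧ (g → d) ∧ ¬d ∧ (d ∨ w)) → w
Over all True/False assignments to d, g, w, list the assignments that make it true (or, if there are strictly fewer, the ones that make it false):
is always true.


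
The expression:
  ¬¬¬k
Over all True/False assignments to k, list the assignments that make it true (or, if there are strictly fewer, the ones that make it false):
is true only for:
  k=False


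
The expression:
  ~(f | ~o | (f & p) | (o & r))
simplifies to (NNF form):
o & ~f & ~r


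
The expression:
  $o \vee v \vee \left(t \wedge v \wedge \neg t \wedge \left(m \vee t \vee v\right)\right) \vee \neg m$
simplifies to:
$o \vee v \vee \neg m$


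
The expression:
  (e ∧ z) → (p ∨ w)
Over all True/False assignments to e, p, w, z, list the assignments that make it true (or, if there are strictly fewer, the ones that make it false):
is false only for:
  e=True, p=False, w=False, z=True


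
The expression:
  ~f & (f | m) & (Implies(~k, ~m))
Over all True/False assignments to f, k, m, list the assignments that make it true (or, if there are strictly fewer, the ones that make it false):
is true only for:
  f=False, k=True, m=True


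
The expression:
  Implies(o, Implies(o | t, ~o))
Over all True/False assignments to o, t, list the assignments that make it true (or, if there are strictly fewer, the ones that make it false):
is true only for:
  o=False, t=False;
  o=False, t=True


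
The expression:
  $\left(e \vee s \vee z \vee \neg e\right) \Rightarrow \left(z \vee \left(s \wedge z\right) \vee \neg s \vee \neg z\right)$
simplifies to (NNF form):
$\text{True}$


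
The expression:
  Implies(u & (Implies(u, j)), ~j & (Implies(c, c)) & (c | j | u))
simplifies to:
~j | ~u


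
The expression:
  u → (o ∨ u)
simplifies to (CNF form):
True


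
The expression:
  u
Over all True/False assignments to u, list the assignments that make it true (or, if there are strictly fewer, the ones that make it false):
is true only for:
  u=True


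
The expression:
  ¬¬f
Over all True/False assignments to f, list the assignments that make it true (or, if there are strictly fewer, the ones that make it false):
is true only for:
  f=True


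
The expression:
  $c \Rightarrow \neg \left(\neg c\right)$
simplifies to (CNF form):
$\text{True}$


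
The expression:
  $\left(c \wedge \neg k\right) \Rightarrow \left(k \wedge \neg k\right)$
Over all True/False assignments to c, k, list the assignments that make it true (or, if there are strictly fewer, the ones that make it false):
is false only for:
  c=True, k=False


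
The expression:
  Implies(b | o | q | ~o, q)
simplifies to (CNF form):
q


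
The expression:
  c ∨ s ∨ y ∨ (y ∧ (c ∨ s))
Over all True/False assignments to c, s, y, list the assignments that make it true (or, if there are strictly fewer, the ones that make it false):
is false only for:
  c=False, s=False, y=False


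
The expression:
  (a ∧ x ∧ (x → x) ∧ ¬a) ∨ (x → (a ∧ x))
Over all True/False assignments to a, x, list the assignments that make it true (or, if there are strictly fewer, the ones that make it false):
is false only for:
  a=False, x=True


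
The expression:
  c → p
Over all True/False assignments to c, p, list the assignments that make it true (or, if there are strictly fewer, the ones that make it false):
is false only for:
  c=True, p=False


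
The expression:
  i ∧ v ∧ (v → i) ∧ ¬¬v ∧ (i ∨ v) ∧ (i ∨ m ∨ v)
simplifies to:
i ∧ v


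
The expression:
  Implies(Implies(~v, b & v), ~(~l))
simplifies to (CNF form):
l | ~v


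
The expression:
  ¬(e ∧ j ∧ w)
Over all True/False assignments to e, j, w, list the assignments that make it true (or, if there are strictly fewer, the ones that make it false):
is false only for:
  e=True, j=True, w=True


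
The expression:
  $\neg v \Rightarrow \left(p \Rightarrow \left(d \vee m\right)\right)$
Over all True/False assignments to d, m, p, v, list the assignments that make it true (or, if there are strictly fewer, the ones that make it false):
is false only for:
  d=False, m=False, p=True, v=False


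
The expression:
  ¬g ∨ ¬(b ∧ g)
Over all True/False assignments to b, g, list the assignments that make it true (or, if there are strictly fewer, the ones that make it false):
is false only for:
  b=True, g=True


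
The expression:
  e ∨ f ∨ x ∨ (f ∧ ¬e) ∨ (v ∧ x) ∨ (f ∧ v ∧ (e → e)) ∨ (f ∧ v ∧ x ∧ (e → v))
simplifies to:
e ∨ f ∨ x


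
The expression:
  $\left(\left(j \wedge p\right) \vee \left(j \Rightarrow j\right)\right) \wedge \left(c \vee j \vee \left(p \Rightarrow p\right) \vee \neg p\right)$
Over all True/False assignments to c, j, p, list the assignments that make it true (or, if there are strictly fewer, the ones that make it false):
is always true.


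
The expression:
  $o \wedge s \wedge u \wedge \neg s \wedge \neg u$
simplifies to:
$\text{False}$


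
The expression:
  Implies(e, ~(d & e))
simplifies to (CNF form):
~d | ~e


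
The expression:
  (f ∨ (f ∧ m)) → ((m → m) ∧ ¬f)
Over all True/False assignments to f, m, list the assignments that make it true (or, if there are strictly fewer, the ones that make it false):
is true only for:
  f=False, m=False;
  f=False, m=True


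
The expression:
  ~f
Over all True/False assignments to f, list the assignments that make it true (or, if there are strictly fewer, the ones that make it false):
is true only for:
  f=False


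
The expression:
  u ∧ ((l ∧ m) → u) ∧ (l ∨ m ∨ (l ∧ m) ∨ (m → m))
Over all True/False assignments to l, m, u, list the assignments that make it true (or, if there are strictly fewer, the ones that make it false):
is true only for:
  l=False, m=False, u=True;
  l=False, m=True, u=True;
  l=True, m=False, u=True;
  l=True, m=True, u=True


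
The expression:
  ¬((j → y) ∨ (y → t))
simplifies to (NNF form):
False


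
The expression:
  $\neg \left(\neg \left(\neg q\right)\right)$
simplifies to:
$\neg q$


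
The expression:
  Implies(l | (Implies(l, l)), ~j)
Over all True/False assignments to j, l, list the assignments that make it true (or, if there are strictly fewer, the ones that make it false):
is true only for:
  j=False, l=False;
  j=False, l=True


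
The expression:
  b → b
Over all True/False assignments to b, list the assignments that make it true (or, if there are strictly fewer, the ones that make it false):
is always true.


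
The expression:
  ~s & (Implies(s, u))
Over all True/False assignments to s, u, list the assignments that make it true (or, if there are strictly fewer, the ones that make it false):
is true only for:
  s=False, u=False;
  s=False, u=True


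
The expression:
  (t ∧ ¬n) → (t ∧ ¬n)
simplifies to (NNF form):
True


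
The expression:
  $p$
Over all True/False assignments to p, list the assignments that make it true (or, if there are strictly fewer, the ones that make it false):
is true only for:
  p=True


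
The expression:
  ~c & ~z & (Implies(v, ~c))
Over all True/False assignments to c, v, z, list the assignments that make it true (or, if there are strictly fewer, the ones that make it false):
is true only for:
  c=False, v=False, z=False;
  c=False, v=True, z=False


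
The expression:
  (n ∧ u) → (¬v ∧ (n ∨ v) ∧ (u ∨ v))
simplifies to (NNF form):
¬n ∨ ¬u ∨ ¬v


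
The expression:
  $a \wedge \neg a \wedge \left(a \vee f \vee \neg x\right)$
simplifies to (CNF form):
$\text{False}$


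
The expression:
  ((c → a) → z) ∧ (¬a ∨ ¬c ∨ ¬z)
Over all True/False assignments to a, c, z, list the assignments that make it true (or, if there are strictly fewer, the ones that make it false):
is true only for:
  a=False, c=False, z=True;
  a=False, c=True, z=False;
  a=False, c=True, z=True;
  a=True, c=False, z=True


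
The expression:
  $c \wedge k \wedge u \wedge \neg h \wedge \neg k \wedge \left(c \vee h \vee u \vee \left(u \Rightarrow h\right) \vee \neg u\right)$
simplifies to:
$\text{False}$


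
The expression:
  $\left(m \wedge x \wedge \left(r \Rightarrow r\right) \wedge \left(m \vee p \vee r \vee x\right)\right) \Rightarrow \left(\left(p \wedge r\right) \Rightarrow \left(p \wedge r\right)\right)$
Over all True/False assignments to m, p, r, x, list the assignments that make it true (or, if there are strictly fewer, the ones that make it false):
is always true.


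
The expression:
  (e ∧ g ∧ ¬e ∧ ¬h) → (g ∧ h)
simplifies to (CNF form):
True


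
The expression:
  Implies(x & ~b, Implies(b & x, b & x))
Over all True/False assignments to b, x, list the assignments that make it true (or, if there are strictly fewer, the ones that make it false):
is always true.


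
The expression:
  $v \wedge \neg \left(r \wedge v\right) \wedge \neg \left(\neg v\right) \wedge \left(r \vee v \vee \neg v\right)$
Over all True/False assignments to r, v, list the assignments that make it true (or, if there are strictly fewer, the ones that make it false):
is true only for:
  r=False, v=True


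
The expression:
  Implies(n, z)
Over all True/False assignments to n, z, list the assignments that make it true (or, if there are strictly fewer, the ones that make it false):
is false only for:
  n=True, z=False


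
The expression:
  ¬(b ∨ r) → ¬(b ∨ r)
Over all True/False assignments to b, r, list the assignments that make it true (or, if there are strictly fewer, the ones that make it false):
is always true.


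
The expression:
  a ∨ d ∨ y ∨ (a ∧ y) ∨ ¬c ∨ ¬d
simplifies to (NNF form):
True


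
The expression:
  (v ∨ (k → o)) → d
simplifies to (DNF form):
d ∨ (k ∧ ¬o ∧ ¬v)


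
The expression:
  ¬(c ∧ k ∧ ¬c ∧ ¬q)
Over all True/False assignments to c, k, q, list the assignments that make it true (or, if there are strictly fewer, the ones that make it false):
is always true.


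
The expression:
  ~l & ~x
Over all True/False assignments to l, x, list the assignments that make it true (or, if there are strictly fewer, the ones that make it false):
is true only for:
  l=False, x=False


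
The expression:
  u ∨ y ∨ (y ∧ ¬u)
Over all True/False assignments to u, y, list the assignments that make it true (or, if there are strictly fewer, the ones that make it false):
is false only for:
  u=False, y=False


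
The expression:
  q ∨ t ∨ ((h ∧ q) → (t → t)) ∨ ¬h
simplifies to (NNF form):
True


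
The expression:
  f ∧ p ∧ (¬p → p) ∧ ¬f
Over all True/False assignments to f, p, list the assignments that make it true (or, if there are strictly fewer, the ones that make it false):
is never true.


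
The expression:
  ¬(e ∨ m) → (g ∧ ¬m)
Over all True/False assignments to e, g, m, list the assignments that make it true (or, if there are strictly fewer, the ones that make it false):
is false only for:
  e=False, g=False, m=False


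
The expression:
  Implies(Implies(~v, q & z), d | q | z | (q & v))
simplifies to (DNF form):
d | q | z | ~v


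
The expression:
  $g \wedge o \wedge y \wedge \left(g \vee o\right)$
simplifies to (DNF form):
$g \wedge o \wedge y$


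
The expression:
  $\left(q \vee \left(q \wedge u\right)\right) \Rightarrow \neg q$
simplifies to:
$\neg q$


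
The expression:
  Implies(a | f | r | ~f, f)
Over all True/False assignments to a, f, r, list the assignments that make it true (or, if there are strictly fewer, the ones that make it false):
is true only for:
  a=False, f=True, r=False;
  a=False, f=True, r=True;
  a=True, f=True, r=False;
  a=True, f=True, r=True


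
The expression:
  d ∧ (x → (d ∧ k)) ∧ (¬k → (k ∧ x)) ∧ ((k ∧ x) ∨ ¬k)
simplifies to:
d ∧ k ∧ x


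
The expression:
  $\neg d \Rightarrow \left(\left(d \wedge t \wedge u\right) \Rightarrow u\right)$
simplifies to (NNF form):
$\text{True}$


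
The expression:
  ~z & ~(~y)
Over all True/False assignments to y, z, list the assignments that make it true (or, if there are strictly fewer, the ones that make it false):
is true only for:
  y=True, z=False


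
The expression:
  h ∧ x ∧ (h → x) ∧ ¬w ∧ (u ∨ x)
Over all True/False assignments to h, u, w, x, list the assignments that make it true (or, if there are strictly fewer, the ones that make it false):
is true only for:
  h=True, u=False, w=False, x=True;
  h=True, u=True, w=False, x=True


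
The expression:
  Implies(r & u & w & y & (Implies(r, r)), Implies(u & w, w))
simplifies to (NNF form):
True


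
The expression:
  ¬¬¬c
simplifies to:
¬c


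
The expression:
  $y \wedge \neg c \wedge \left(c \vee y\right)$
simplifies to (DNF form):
$y \wedge \neg c$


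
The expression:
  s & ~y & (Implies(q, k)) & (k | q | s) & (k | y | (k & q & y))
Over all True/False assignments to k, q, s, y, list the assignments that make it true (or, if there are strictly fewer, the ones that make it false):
is true only for:
  k=True, q=False, s=True, y=False;
  k=True, q=True, s=True, y=False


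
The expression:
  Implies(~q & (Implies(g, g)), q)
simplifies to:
q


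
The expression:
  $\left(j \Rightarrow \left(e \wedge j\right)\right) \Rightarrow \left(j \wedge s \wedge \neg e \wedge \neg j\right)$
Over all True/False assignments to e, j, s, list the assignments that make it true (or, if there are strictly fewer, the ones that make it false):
is true only for:
  e=False, j=True, s=False;
  e=False, j=True, s=True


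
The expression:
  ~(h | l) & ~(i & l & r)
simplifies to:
~h & ~l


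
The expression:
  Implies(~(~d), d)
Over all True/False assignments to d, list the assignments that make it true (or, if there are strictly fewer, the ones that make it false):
is always true.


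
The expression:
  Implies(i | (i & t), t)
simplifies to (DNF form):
t | ~i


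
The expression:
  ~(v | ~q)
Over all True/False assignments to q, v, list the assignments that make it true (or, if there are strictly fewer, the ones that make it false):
is true only for:
  q=True, v=False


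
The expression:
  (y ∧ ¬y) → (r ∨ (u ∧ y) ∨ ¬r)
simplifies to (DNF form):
True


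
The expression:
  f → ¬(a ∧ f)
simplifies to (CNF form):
¬a ∨ ¬f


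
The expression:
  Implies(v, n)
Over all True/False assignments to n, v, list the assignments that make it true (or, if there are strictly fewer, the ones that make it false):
is false only for:
  n=False, v=True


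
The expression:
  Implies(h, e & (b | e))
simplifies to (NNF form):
e | ~h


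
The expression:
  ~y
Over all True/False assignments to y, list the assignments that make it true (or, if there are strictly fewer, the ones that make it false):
is true only for:
  y=False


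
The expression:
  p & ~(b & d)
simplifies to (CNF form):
p & (~b | ~d)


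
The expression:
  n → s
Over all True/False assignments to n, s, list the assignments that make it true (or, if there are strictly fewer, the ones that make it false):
is false only for:
  n=True, s=False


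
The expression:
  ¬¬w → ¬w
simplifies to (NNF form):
¬w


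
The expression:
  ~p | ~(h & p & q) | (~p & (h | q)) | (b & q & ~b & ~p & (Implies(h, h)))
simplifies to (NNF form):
~h | ~p | ~q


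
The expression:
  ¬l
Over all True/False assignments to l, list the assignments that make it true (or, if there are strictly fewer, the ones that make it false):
is true only for:
  l=False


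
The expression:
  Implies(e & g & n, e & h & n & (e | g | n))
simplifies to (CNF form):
h | ~e | ~g | ~n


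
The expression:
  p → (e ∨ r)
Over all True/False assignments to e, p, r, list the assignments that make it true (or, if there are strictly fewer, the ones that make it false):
is false only for:
  e=False, p=True, r=False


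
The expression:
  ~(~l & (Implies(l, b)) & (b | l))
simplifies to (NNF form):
l | ~b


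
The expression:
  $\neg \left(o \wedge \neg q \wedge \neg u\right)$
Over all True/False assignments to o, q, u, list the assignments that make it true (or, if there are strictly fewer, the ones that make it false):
is false only for:
  o=True, q=False, u=False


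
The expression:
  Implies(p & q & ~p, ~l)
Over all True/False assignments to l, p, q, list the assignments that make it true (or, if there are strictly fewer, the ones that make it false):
is always true.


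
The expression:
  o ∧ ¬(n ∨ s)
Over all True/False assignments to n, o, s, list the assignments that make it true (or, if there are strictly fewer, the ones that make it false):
is true only for:
  n=False, o=True, s=False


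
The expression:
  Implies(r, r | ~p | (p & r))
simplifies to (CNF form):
True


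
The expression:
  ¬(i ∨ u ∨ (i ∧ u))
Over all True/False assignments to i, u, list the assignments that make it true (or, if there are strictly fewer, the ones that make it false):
is true only for:
  i=False, u=False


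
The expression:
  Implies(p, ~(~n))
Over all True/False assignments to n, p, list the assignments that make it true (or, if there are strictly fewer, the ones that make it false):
is false only for:
  n=False, p=True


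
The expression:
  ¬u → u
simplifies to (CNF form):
u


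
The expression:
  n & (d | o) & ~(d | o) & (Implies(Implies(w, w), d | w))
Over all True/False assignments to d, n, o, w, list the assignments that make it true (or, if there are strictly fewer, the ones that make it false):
is never true.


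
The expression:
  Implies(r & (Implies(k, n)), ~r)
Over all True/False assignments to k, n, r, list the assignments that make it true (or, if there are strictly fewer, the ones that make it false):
is false only for:
  k=False, n=False, r=True;
  k=False, n=True, r=True;
  k=True, n=True, r=True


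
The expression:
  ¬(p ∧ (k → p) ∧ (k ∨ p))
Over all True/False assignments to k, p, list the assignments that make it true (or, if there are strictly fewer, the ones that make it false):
is true only for:
  k=False, p=False;
  k=True, p=False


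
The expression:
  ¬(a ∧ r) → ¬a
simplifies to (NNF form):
r ∨ ¬a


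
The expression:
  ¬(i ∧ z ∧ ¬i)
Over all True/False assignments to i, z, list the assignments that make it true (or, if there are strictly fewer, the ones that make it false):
is always true.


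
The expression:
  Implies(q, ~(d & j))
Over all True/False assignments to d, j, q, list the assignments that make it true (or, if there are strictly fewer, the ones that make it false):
is false only for:
  d=True, j=True, q=True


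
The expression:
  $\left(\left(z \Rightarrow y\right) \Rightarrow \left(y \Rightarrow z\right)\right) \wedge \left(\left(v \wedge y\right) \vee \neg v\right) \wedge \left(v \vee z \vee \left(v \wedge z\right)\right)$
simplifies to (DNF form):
$\left(y \wedge z\right) \vee \left(z \wedge \neg v\right)$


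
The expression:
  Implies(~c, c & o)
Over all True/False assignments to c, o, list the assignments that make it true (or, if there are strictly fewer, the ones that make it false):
is true only for:
  c=True, o=False;
  c=True, o=True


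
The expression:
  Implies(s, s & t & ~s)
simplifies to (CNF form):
~s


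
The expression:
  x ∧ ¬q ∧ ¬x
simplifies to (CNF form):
False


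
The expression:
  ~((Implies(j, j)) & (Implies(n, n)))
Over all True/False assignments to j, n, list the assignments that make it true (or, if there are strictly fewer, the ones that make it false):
is never true.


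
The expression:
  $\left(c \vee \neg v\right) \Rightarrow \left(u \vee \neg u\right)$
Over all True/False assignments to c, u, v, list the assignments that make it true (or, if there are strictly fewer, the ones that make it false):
is always true.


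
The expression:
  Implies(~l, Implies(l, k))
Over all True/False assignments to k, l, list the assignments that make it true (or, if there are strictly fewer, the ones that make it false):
is always true.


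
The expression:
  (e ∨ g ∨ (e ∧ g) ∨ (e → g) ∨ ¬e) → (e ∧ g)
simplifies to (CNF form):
e ∧ g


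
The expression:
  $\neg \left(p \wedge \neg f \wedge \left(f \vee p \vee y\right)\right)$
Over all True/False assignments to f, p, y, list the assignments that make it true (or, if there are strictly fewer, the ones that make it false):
is false only for:
  f=False, p=True, y=False;
  f=False, p=True, y=True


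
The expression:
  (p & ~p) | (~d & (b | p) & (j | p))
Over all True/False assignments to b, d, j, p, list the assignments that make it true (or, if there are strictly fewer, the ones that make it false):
is true only for:
  b=False, d=False, j=False, p=True;
  b=False, d=False, j=True, p=True;
  b=True, d=False, j=False, p=True;
  b=True, d=False, j=True, p=False;
  b=True, d=False, j=True, p=True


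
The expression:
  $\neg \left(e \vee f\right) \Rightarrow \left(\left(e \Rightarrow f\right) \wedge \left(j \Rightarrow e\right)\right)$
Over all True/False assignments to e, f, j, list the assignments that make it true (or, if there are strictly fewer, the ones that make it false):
is false only for:
  e=False, f=False, j=True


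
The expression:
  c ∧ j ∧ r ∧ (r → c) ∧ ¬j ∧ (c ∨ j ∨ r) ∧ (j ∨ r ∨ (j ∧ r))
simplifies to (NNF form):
False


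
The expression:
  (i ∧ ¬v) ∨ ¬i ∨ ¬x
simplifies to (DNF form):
¬i ∨ ¬v ∨ ¬x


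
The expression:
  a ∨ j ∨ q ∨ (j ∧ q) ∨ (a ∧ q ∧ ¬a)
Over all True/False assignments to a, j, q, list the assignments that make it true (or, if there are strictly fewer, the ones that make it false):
is false only for:
  a=False, j=False, q=False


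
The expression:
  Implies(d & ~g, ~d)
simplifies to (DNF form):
g | ~d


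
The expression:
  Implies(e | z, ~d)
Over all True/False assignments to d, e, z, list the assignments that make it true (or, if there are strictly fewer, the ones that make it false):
is false only for:
  d=True, e=False, z=True;
  d=True, e=True, z=False;
  d=True, e=True, z=True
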